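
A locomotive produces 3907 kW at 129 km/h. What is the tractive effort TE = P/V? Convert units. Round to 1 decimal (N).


Convert: P = 3907 kW = 3907000 W
V = 129 / 3.6 = 35.8333 m/s
TE = 3907000 / 35.8333
TE = 109032.6 N

109032.6


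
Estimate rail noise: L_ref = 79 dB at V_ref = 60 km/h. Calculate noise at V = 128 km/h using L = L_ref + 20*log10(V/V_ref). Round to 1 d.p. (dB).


V/V_ref = 128 / 60 = 2.133333
log10(2.133333) = 0.329059
20 * 0.329059 = 6.5812
L = 79 + 6.5812 = 85.6 dB

85.6


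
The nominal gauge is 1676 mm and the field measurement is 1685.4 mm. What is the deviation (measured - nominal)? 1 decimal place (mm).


Deviation = measured - nominal
Deviation = 1685.4 - 1676
Deviation = 9.4 mm

9.4


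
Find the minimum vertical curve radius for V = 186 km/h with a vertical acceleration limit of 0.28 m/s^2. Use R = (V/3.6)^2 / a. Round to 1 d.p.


Convert speed: V = 186 / 3.6 = 51.6667 m/s
V^2 = 2669.4444 m^2/s^2
R_v = 2669.4444 / 0.28
R_v = 9533.7 m

9533.7


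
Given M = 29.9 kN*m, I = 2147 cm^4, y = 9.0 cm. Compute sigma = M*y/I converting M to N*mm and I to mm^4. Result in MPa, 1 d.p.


Convert units:
M = 29.9 kN*m = 29900000 N*mm
y = 9.0 cm = 90 mm
I = 2147 cm^4 = 21470000 mm^4
sigma = 29900000 * 90 / 21470000
sigma = 125.3 MPa

125.3


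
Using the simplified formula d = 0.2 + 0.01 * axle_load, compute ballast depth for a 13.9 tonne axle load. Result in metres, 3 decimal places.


d = 0.2 + 0.01 * 13.9
d = 0.2 + 0.139
d = 0.339 m

0.339


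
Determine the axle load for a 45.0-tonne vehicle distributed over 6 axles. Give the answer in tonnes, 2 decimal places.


Load per axle = total weight / number of axles
Load = 45.0 / 6
Load = 7.50 tonnes

7.50


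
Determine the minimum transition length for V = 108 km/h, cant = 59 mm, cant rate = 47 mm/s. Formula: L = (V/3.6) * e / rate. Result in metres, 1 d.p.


Convert speed: V = 108 / 3.6 = 30.0 m/s
L = 30.0 * 59 / 47
L = 1770.0 / 47
L = 37.7 m

37.7


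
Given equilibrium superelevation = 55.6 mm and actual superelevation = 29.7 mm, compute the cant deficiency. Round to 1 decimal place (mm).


Cant deficiency = equilibrium cant - actual cant
CD = 55.6 - 29.7
CD = 25.9 mm

25.9


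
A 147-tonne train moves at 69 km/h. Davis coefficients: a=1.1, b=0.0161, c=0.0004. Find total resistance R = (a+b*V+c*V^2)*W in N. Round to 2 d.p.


b*V = 0.0161 * 69 = 1.1109
c*V^2 = 0.0004 * 4761 = 1.9044
R_per_t = 1.1 + 1.1109 + 1.9044 = 4.1153 N/t
R_total = 4.1153 * 147 = 604.95 N

604.95


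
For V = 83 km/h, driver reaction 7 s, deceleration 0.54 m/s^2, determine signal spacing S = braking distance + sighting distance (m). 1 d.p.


V = 83 / 3.6 = 23.0556 m/s
Braking distance = 23.0556^2 / (2*0.54) = 492.1839 m
Sighting distance = 23.0556 * 7 = 161.3889 m
S = 492.1839 + 161.3889 = 653.6 m

653.6


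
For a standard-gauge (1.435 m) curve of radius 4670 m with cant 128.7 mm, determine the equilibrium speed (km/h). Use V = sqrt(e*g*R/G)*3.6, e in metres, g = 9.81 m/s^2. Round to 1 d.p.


Convert cant: e = 128.7 mm = 0.1287 m
V_ms = sqrt(0.1287 * 9.81 * 4670 / 1.435)
V_ms = sqrt(4108.776648) = 64.0997 m/s
V = 64.0997 * 3.6 = 230.8 km/h

230.8


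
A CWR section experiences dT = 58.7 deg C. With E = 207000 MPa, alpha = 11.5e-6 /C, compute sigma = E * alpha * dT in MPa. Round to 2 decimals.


sigma = E * alpha * dT
sigma = 207000 * 11.5e-6 * 58.7
sigma = 2.3805 * 58.7
sigma = 139.74 MPa

139.74


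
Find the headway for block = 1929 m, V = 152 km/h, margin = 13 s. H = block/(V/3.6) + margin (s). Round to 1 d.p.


V = 152 / 3.6 = 42.2222 m/s
Block traversal time = 1929 / 42.2222 = 45.6868 s
Headway = 45.6868 + 13
Headway = 58.7 s

58.7


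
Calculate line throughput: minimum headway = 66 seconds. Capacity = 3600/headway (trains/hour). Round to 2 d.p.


Capacity = 3600 / headway
Capacity = 3600 / 66
Capacity = 54.55 trains/hour

54.55


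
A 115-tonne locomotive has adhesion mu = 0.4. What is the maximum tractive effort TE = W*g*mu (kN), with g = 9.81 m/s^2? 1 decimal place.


TE_max = W * g * mu
TE_max = 115 * 9.81 * 0.4
TE_max = 1128.15 * 0.4
TE_max = 451.3 kN

451.3


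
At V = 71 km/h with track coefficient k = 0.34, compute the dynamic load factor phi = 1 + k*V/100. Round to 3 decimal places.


phi = 1 + k * V / 100
phi = 1 + 0.34 * 71 / 100
phi = 1 + 0.2414
phi = 1.241

1.241


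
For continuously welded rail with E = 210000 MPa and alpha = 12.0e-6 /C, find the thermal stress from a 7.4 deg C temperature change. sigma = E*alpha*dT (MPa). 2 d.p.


sigma = E * alpha * dT
sigma = 210000 * 12.0e-6 * 7.4
sigma = 2.52 * 7.4
sigma = 18.65 MPa

18.65


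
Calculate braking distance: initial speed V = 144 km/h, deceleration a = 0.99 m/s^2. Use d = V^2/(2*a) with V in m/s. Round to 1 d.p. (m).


Convert speed: V = 144 / 3.6 = 40.0 m/s
V^2 = 1600.0
d = 1600.0 / (2 * 0.99)
d = 1600.0 / 1.98
d = 808.1 m

808.1


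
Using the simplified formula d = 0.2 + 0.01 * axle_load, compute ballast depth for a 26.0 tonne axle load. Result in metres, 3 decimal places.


d = 0.2 + 0.01 * 26.0
d = 0.2 + 0.26
d = 0.460 m

0.460


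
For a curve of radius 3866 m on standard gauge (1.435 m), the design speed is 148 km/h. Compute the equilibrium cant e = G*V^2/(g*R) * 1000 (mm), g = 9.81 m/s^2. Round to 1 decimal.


Convert speed: V = 148 / 3.6 = 41.1111 m/s
Apply formula: e = 1.435 * 41.1111^2 / (9.81 * 3866)
e = 1.435 * 1690.1235 / 37925.46
e = 0.06395 m = 63.9 mm

63.9


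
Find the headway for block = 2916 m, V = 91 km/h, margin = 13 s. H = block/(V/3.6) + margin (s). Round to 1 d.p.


V = 91 / 3.6 = 25.2778 m/s
Block traversal time = 2916 / 25.2778 = 115.3582 s
Headway = 115.3582 + 13
Headway = 128.4 s

128.4


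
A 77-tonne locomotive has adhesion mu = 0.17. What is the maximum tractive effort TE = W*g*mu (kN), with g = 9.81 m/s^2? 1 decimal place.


TE_max = W * g * mu
TE_max = 77 * 9.81 * 0.17
TE_max = 755.37 * 0.17
TE_max = 128.4 kN

128.4


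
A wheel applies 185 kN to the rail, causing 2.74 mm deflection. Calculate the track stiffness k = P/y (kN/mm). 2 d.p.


Track stiffness k = P / y
k = 185 / 2.74
k = 67.52 kN/mm

67.52


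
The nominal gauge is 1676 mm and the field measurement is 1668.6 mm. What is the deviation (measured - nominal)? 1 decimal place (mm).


Deviation = measured - nominal
Deviation = 1668.6 - 1676
Deviation = -7.4 mm

-7.4


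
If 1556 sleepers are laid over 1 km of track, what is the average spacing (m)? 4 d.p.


Spacing = 1000 m / number of sleepers
Spacing = 1000 / 1556
Spacing = 0.6427 m

0.6427


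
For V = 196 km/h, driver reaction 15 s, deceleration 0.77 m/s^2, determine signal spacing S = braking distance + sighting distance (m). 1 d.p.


V = 196 / 3.6 = 54.4444 m/s
Braking distance = 54.4444^2 / (2*0.77) = 1924.8036 m
Sighting distance = 54.4444 * 15 = 816.6667 m
S = 1924.8036 + 816.6667 = 2741.5 m

2741.5


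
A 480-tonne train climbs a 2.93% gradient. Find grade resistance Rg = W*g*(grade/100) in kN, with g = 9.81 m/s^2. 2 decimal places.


Rg = W * 9.81 * grade / 100
Rg = 480 * 9.81 * 2.93 / 100
Rg = 4708.8 * 0.0293
Rg = 137.97 kN

137.97


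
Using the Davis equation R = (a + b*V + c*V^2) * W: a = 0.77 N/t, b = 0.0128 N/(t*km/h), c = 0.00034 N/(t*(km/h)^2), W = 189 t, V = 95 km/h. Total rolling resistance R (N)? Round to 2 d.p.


b*V = 0.0128 * 95 = 1.216
c*V^2 = 0.00034 * 9025 = 3.0685
R_per_t = 0.77 + 1.216 + 3.0685 = 5.0545 N/t
R_total = 5.0545 * 189 = 955.30 N

955.30


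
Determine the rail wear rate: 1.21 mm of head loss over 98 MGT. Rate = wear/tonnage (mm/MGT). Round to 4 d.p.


Wear rate = total wear / cumulative tonnage
Rate = 1.21 / 98
Rate = 0.0123 mm/MGT

0.0123


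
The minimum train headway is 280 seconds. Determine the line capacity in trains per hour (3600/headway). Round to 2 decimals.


Capacity = 3600 / headway
Capacity = 3600 / 280
Capacity = 12.86 trains/hour

12.86


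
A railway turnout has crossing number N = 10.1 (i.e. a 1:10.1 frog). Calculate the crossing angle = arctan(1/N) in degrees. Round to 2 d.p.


1/N = 1/10.1 = 0.09901
angle = arctan(0.09901) = 0.098688 rad
angle = 0.098688 * 180/pi = 5.65 degrees

5.65


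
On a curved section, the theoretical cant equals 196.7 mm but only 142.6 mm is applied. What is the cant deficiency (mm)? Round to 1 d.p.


Cant deficiency = equilibrium cant - actual cant
CD = 196.7 - 142.6
CD = 54.1 mm

54.1


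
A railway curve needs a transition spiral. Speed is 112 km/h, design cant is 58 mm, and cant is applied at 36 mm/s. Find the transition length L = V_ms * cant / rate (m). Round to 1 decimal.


Convert speed: V = 112 / 3.6 = 31.1111 m/s
L = 31.1111 * 58 / 36
L = 1804.4444 / 36
L = 50.1 m

50.1


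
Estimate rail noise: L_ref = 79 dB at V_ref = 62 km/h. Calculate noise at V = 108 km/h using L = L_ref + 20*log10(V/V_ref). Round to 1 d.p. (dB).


V/V_ref = 108 / 62 = 1.741935
log10(1.741935) = 0.241032
20 * 0.241032 = 4.8206
L = 79 + 4.8206 = 83.8 dB

83.8


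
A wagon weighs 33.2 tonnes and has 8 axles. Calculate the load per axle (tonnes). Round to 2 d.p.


Load per axle = total weight / number of axles
Load = 33.2 / 8
Load = 4.15 tonnes

4.15


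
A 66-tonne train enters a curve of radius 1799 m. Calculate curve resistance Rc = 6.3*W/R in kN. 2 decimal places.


Rc = 6.3 * W / R
Rc = 6.3 * 66 / 1799
Rc = 415.8 / 1799
Rc = 0.23 kN

0.23


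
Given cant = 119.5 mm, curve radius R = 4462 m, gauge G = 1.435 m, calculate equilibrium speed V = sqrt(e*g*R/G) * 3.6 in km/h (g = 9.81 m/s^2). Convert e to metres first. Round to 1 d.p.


Convert cant: e = 119.5 mm = 0.1195 m
V_ms = sqrt(0.1195 * 9.81 * 4462 / 1.435)
V_ms = sqrt(3645.143059) = 60.375 m/s
V = 60.375 * 3.6 = 217.4 km/h

217.4


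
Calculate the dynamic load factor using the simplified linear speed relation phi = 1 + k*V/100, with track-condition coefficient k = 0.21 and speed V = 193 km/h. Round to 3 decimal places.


phi = 1 + k * V / 100
phi = 1 + 0.21 * 193 / 100
phi = 1 + 0.4053
phi = 1.405

1.405


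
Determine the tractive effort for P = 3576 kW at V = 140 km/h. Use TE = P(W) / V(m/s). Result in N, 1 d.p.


Convert: P = 3576 kW = 3576000 W
V = 140 / 3.6 = 38.8889 m/s
TE = 3576000 / 38.8889
TE = 91954.3 N

91954.3


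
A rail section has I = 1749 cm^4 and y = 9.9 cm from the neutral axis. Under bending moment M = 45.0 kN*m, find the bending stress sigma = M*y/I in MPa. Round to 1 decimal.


Convert units:
M = 45.0 kN*m = 45000000 N*mm
y = 9.9 cm = 99 mm
I = 1749 cm^4 = 17490000 mm^4
sigma = 45000000 * 99 / 17490000
sigma = 254.7 MPa

254.7


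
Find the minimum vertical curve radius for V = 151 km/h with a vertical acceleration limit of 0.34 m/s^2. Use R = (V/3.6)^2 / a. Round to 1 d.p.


Convert speed: V = 151 / 3.6 = 41.9444 m/s
V^2 = 1759.3364 m^2/s^2
R_v = 1759.3364 / 0.34
R_v = 5174.5 m

5174.5


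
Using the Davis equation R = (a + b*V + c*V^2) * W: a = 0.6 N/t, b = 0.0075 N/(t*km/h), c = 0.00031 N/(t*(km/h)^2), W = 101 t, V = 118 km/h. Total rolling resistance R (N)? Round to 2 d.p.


b*V = 0.0075 * 118 = 0.885
c*V^2 = 0.00031 * 13924 = 4.31644
R_per_t = 0.6 + 0.885 + 4.31644 = 5.80144 N/t
R_total = 5.80144 * 101 = 585.95 N

585.95


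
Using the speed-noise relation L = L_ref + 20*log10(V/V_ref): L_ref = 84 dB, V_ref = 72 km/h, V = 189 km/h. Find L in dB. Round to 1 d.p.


V/V_ref = 189 / 72 = 2.625
log10(2.625) = 0.419129
20 * 0.419129 = 8.3826
L = 84 + 8.3826 = 92.4 dB

92.4


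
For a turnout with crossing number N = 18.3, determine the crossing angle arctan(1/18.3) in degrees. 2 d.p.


1/N = 1/18.3 = 0.054645
angle = arctan(0.054645) = 0.054591 rad
angle = 0.054591 * 180/pi = 3.13 degrees

3.13


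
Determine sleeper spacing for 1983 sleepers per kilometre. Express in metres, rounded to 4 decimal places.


Spacing = 1000 m / number of sleepers
Spacing = 1000 / 1983
Spacing = 0.5043 m

0.5043


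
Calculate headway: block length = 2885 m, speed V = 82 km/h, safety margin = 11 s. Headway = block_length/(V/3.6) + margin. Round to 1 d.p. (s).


V = 82 / 3.6 = 22.7778 m/s
Block traversal time = 2885 / 22.7778 = 126.6585 s
Headway = 126.6585 + 11
Headway = 137.7 s

137.7


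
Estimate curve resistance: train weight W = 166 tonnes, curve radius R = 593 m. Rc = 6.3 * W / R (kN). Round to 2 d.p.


Rc = 6.3 * W / R
Rc = 6.3 * 166 / 593
Rc = 1045.8 / 593
Rc = 1.76 kN

1.76


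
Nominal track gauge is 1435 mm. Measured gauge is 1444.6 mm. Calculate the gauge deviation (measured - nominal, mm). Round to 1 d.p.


Deviation = measured - nominal
Deviation = 1444.6 - 1435
Deviation = 9.6 mm

9.6


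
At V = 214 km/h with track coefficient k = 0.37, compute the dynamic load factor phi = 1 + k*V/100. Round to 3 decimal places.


phi = 1 + k * V / 100
phi = 1 + 0.37 * 214 / 100
phi = 1 + 0.7918
phi = 1.792

1.792


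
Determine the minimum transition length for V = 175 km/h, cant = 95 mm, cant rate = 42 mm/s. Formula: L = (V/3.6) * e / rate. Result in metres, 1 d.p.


Convert speed: V = 175 / 3.6 = 48.6111 m/s
L = 48.6111 * 95 / 42
L = 4618.0556 / 42
L = 110.0 m

110.0


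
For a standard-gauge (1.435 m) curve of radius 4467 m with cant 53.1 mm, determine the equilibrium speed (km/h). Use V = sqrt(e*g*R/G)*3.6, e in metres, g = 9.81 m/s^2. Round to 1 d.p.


Convert cant: e = 53.1 mm = 0.0531 m
V_ms = sqrt(0.0531 * 9.81 * 4467 / 1.435)
V_ms = sqrt(1621.539677) = 40.2683 m/s
V = 40.2683 * 3.6 = 145.0 km/h

145.0


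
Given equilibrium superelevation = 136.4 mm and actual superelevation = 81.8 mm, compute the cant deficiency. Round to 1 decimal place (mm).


Cant deficiency = equilibrium cant - actual cant
CD = 136.4 - 81.8
CD = 54.6 mm

54.6


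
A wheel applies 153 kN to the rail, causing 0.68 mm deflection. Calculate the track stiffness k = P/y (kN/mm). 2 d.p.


Track stiffness k = P / y
k = 153 / 0.68
k = 225.00 kN/mm

225.00


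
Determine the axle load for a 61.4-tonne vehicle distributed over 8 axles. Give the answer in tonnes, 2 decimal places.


Load per axle = total weight / number of axles
Load = 61.4 / 8
Load = 7.68 tonnes

7.68


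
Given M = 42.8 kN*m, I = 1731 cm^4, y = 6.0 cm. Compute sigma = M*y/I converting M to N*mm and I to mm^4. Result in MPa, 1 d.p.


Convert units:
M = 42.8 kN*m = 42800000 N*mm
y = 6.0 cm = 60 mm
I = 1731 cm^4 = 17310000 mm^4
sigma = 42800000 * 60 / 17310000
sigma = 148.4 MPa

148.4


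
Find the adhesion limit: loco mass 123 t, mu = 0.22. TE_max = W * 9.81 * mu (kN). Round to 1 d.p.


TE_max = W * g * mu
TE_max = 123 * 9.81 * 0.22
TE_max = 1206.63 * 0.22
TE_max = 265.5 kN

265.5


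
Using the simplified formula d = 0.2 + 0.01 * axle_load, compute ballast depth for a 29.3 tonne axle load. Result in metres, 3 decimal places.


d = 0.2 + 0.01 * 29.3
d = 0.2 + 0.293
d = 0.493 m

0.493


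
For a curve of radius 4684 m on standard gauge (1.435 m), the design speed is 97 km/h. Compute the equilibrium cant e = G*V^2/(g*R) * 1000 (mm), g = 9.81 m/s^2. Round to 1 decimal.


Convert speed: V = 97 / 3.6 = 26.9444 m/s
Apply formula: e = 1.435 * 26.9444^2 / (9.81 * 4684)
e = 1.435 * 726.0031 / 45950.04
e = 0.022673 m = 22.7 mm

22.7


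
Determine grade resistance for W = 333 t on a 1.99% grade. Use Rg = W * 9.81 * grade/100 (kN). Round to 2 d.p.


Rg = W * 9.81 * grade / 100
Rg = 333 * 9.81 * 1.99 / 100
Rg = 3266.73 * 0.0199
Rg = 65.01 kN

65.01


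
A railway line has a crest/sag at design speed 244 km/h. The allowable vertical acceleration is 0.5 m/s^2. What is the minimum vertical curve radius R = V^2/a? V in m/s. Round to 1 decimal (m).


Convert speed: V = 244 / 3.6 = 67.7778 m/s
V^2 = 4593.8272 m^2/s^2
R_v = 4593.8272 / 0.5
R_v = 9187.7 m

9187.7


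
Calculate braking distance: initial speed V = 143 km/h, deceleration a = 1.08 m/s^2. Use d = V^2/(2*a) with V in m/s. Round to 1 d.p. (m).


Convert speed: V = 143 / 3.6 = 39.7222 m/s
V^2 = 1577.8549
d = 1577.8549 / (2 * 1.08)
d = 1577.8549 / 2.16
d = 730.5 m

730.5


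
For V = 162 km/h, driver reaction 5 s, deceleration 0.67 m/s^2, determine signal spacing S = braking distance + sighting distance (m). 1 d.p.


V = 162 / 3.6 = 45.0 m/s
Braking distance = 45.0^2 / (2*0.67) = 1511.194 m
Sighting distance = 45.0 * 5 = 225.0 m
S = 1511.194 + 225.0 = 1736.2 m

1736.2


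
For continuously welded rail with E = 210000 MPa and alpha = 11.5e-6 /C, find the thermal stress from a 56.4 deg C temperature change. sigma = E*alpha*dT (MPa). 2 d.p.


sigma = E * alpha * dT
sigma = 210000 * 11.5e-6 * 56.4
sigma = 2.415 * 56.4
sigma = 136.21 MPa

136.21


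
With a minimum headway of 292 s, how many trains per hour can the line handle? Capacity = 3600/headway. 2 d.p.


Capacity = 3600 / headway
Capacity = 3600 / 292
Capacity = 12.33 trains/hour

12.33


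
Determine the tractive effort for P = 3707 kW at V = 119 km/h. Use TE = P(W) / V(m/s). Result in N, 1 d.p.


Convert: P = 3707 kW = 3707000 W
V = 119 / 3.6 = 33.0556 m/s
TE = 3707000 / 33.0556
TE = 112144.5 N

112144.5


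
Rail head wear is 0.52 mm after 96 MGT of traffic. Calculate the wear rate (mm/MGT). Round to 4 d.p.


Wear rate = total wear / cumulative tonnage
Rate = 0.52 / 96
Rate = 0.0054 mm/MGT

0.0054


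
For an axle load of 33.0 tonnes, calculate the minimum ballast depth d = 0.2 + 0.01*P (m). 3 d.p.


d = 0.2 + 0.01 * 33.0
d = 0.2 + 0.33
d = 0.530 m

0.530


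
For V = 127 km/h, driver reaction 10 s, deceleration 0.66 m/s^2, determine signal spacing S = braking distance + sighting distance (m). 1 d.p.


V = 127 / 3.6 = 35.2778 m/s
Braking distance = 35.2778^2 / (2*0.66) = 942.8194 m
Sighting distance = 35.2778 * 10 = 352.7778 m
S = 942.8194 + 352.7778 = 1295.6 m

1295.6


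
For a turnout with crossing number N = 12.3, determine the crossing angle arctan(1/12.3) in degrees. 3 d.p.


1/N = 1/12.3 = 0.081301
angle = arctan(0.081301) = 0.081122 rad
angle = 0.081122 * 180/pi = 4.648 degrees

4.648


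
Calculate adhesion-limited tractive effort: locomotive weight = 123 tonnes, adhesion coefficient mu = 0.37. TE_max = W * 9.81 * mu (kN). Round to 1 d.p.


TE_max = W * g * mu
TE_max = 123 * 9.81 * 0.37
TE_max = 1206.63 * 0.37
TE_max = 446.5 kN

446.5


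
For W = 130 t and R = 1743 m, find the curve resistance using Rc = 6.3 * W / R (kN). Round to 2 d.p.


Rc = 6.3 * W / R
Rc = 6.3 * 130 / 1743
Rc = 819.0 / 1743
Rc = 0.47 kN

0.47


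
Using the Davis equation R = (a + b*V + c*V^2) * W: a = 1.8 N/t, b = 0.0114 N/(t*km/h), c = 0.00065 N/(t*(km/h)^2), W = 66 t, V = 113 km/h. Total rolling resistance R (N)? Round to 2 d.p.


b*V = 0.0114 * 113 = 1.2882
c*V^2 = 0.00065 * 12769 = 8.29985
R_per_t = 1.8 + 1.2882 + 8.29985 = 11.38805 N/t
R_total = 11.38805 * 66 = 751.61 N

751.61


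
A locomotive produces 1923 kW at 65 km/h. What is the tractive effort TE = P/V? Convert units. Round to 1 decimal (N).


Convert: P = 1923 kW = 1923000 W
V = 65 / 3.6 = 18.0556 m/s
TE = 1923000 / 18.0556
TE = 106504.6 N

106504.6


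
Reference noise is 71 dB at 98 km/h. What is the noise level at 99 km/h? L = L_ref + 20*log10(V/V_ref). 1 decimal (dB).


V/V_ref = 99 / 98 = 1.010204
log10(1.010204) = 0.004409
20 * 0.004409 = 0.0882
L = 71 + 0.0882 = 71.1 dB

71.1


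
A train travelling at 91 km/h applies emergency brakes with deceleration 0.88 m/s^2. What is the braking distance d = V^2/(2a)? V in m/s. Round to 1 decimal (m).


Convert speed: V = 91 / 3.6 = 25.2778 m/s
V^2 = 638.966
d = 638.966 / (2 * 0.88)
d = 638.966 / 1.76
d = 363.0 m

363.0


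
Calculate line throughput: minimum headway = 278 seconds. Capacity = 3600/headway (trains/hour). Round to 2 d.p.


Capacity = 3600 / headway
Capacity = 3600 / 278
Capacity = 12.95 trains/hour

12.95


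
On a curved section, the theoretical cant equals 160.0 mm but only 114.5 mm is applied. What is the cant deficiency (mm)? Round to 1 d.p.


Cant deficiency = equilibrium cant - actual cant
CD = 160.0 - 114.5
CD = 45.5 mm

45.5


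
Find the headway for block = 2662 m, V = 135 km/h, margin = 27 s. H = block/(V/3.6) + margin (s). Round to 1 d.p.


V = 135 / 3.6 = 37.5 m/s
Block traversal time = 2662 / 37.5 = 70.9867 s
Headway = 70.9867 + 27
Headway = 98.0 s

98.0


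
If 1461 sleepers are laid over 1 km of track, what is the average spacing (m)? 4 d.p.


Spacing = 1000 m / number of sleepers
Spacing = 1000 / 1461
Spacing = 0.6845 m

0.6845


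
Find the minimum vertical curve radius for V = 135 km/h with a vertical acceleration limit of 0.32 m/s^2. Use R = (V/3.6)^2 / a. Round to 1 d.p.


Convert speed: V = 135 / 3.6 = 37.5 m/s
V^2 = 1406.25 m^2/s^2
R_v = 1406.25 / 0.32
R_v = 4394.5 m

4394.5


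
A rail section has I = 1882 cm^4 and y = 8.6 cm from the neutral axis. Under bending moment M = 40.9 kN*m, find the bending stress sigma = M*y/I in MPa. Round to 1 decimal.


Convert units:
M = 40.9 kN*m = 40900000 N*mm
y = 8.6 cm = 86 mm
I = 1882 cm^4 = 18820000 mm^4
sigma = 40900000 * 86 / 18820000
sigma = 186.9 MPa

186.9


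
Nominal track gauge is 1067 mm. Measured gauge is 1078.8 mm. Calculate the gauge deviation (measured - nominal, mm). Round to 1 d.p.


Deviation = measured - nominal
Deviation = 1078.8 - 1067
Deviation = 11.8 mm

11.8


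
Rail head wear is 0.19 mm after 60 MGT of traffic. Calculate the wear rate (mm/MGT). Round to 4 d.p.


Wear rate = total wear / cumulative tonnage
Rate = 0.19 / 60
Rate = 0.0032 mm/MGT

0.0032


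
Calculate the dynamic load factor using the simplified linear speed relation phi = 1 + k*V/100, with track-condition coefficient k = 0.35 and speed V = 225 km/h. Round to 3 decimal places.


phi = 1 + k * V / 100
phi = 1 + 0.35 * 225 / 100
phi = 1 + 0.7875
phi = 1.788

1.788


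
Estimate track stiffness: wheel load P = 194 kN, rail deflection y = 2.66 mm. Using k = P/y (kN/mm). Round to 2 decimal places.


Track stiffness k = P / y
k = 194 / 2.66
k = 72.93 kN/mm

72.93


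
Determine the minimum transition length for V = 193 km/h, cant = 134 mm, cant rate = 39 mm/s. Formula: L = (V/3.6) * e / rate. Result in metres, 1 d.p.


Convert speed: V = 193 / 3.6 = 53.6111 m/s
L = 53.6111 * 134 / 39
L = 7183.8889 / 39
L = 184.2 m

184.2


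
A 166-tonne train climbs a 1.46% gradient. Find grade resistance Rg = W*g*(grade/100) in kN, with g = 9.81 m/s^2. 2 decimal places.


Rg = W * 9.81 * grade / 100
Rg = 166 * 9.81 * 1.46 / 100
Rg = 1628.46 * 0.0146
Rg = 23.78 kN

23.78


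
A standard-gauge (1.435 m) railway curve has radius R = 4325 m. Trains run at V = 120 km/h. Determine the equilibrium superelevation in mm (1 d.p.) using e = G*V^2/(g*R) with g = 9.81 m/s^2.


Convert speed: V = 120 / 3.6 = 33.3333 m/s
Apply formula: e = 1.435 * 33.3333^2 / (9.81 * 4325)
e = 1.435 * 1111.1111 / 42428.25
e = 0.03758 m = 37.6 mm

37.6


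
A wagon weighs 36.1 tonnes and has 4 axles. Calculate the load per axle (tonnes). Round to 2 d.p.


Load per axle = total weight / number of axles
Load = 36.1 / 4
Load = 9.03 tonnes

9.03


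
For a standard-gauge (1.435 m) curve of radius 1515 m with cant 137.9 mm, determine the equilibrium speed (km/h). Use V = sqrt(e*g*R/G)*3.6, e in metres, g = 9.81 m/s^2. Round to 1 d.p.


Convert cant: e = 137.9 mm = 0.1379 m
V_ms = sqrt(0.1379 * 9.81 * 1515 / 1.435)
V_ms = sqrt(1428.216366) = 37.7917 m/s
V = 37.7917 * 3.6 = 136.1 km/h

136.1


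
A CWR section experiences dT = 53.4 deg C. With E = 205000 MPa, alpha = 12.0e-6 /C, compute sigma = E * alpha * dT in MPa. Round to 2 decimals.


sigma = E * alpha * dT
sigma = 205000 * 12.0e-6 * 53.4
sigma = 2.46 * 53.4
sigma = 131.36 MPa

131.36


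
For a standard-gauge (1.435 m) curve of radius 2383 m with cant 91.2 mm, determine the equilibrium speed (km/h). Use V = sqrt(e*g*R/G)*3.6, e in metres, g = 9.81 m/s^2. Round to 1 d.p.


Convert cant: e = 91.2 mm = 0.0912 m
V_ms = sqrt(0.0912 * 9.81 * 2383 / 1.435)
V_ms = sqrt(1485.716638) = 38.545 m/s
V = 38.545 * 3.6 = 138.8 km/h

138.8


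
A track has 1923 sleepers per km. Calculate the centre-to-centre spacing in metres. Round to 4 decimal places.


Spacing = 1000 m / number of sleepers
Spacing = 1000 / 1923
Spacing = 0.5200 m

0.5200


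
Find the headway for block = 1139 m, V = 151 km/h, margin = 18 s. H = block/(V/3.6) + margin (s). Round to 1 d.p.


V = 151 / 3.6 = 41.9444 m/s
Block traversal time = 1139 / 41.9444 = 27.155 s
Headway = 27.155 + 18
Headway = 45.2 s

45.2


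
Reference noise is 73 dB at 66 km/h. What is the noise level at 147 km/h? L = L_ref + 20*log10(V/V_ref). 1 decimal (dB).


V/V_ref = 147 / 66 = 2.227273
log10(2.227273) = 0.347773
20 * 0.347773 = 6.9555
L = 73 + 6.9555 = 80.0 dB

80.0


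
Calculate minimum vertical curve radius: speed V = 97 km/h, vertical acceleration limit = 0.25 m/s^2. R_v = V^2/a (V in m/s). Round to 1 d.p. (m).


Convert speed: V = 97 / 3.6 = 26.9444 m/s
V^2 = 726.0031 m^2/s^2
R_v = 726.0031 / 0.25
R_v = 2904.0 m

2904.0


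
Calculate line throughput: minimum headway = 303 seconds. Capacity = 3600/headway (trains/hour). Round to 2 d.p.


Capacity = 3600 / headway
Capacity = 3600 / 303
Capacity = 11.88 trains/hour

11.88


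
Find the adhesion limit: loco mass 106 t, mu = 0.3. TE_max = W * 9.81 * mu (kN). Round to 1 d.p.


TE_max = W * g * mu
TE_max = 106 * 9.81 * 0.3
TE_max = 1039.86 * 0.3
TE_max = 312.0 kN

312.0


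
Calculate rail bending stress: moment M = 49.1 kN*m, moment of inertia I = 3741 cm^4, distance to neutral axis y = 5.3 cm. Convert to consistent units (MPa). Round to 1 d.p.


Convert units:
M = 49.1 kN*m = 49100000 N*mm
y = 5.3 cm = 53 mm
I = 3741 cm^4 = 37410000 mm^4
sigma = 49100000 * 53 / 37410000
sigma = 69.6 MPa

69.6


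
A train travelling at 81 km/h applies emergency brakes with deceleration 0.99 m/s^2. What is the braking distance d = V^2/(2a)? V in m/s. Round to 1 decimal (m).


Convert speed: V = 81 / 3.6 = 22.5 m/s
V^2 = 506.25
d = 506.25 / (2 * 0.99)
d = 506.25 / 1.98
d = 255.7 m

255.7


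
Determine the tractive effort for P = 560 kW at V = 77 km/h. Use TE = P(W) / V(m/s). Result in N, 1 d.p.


Convert: P = 560 kW = 560000 W
V = 77 / 3.6 = 21.3889 m/s
TE = 560000 / 21.3889
TE = 26181.8 N

26181.8


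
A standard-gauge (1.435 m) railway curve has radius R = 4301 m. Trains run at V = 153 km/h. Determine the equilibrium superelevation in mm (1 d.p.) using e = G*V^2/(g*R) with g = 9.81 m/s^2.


Convert speed: V = 153 / 3.6 = 42.5 m/s
Apply formula: e = 1.435 * 42.5^2 / (9.81 * 4301)
e = 1.435 * 1806.25 / 42192.81
e = 0.061432 m = 61.4 mm

61.4


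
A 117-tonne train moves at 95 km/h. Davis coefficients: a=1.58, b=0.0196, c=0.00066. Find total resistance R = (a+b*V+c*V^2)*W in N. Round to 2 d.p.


b*V = 0.0196 * 95 = 1.862
c*V^2 = 0.00066 * 9025 = 5.9565
R_per_t = 1.58 + 1.862 + 5.9565 = 9.3985 N/t
R_total = 9.3985 * 117 = 1099.62 N

1099.62


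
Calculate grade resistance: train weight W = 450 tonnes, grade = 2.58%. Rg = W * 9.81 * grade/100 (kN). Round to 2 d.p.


Rg = W * 9.81 * grade / 100
Rg = 450 * 9.81 * 2.58 / 100
Rg = 4414.5 * 0.0258
Rg = 113.89 kN

113.89


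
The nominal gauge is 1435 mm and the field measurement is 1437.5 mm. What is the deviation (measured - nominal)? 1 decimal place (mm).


Deviation = measured - nominal
Deviation = 1437.5 - 1435
Deviation = 2.5 mm

2.5


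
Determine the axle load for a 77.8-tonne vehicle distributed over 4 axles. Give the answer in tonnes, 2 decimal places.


Load per axle = total weight / number of axles
Load = 77.8 / 4
Load = 19.45 tonnes

19.45


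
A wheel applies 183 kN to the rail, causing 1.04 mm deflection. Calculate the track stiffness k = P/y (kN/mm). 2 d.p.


Track stiffness k = P / y
k = 183 / 1.04
k = 175.96 kN/mm

175.96


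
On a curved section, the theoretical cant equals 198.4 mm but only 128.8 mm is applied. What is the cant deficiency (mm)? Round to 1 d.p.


Cant deficiency = equilibrium cant - actual cant
CD = 198.4 - 128.8
CD = 69.6 mm

69.6


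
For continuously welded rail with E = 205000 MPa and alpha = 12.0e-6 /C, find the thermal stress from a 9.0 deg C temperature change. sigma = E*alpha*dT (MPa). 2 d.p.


sigma = E * alpha * dT
sigma = 205000 * 12.0e-6 * 9.0
sigma = 2.46 * 9.0
sigma = 22.14 MPa

22.14


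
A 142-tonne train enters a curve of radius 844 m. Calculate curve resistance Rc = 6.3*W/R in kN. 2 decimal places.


Rc = 6.3 * W / R
Rc = 6.3 * 142 / 844
Rc = 894.6 / 844
Rc = 1.06 kN

1.06


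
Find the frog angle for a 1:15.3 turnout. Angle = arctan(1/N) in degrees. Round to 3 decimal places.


1/N = 1/15.3 = 0.065359
angle = arctan(0.065359) = 0.065267 rad
angle = 0.065267 * 180/pi = 3.740 degrees

3.740


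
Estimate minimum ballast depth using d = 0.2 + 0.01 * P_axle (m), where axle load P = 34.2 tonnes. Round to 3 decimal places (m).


d = 0.2 + 0.01 * 34.2
d = 0.2 + 0.342
d = 0.542 m

0.542


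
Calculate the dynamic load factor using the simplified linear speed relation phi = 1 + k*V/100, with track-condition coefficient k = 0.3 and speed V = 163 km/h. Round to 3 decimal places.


phi = 1 + k * V / 100
phi = 1 + 0.3 * 163 / 100
phi = 1 + 0.489
phi = 1.489

1.489


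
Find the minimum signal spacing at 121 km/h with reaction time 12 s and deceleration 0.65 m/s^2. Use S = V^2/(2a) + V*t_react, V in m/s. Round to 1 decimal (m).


V = 121 / 3.6 = 33.6111 m/s
Braking distance = 33.6111^2 / (2*0.65) = 869.0052 m
Sighting distance = 33.6111 * 12 = 403.3333 m
S = 869.0052 + 403.3333 = 1272.3 m

1272.3


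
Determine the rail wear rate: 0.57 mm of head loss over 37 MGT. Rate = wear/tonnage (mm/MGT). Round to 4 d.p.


Wear rate = total wear / cumulative tonnage
Rate = 0.57 / 37
Rate = 0.0154 mm/MGT

0.0154


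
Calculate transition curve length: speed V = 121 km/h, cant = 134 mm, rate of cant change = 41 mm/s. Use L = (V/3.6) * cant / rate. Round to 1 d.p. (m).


Convert speed: V = 121 / 3.6 = 33.6111 m/s
L = 33.6111 * 134 / 41
L = 4503.8889 / 41
L = 109.9 m

109.9


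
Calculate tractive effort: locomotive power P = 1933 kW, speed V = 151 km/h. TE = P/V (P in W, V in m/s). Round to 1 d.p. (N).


Convert: P = 1933 kW = 1933000 W
V = 151 / 3.6 = 41.9444 m/s
TE = 1933000 / 41.9444
TE = 46084.8 N

46084.8


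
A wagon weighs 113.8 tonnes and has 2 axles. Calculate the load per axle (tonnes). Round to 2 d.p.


Load per axle = total weight / number of axles
Load = 113.8 / 2
Load = 56.90 tonnes

56.90


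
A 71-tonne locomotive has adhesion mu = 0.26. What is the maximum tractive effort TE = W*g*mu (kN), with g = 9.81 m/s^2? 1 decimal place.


TE_max = W * g * mu
TE_max = 71 * 9.81 * 0.26
TE_max = 696.51 * 0.26
TE_max = 181.1 kN

181.1


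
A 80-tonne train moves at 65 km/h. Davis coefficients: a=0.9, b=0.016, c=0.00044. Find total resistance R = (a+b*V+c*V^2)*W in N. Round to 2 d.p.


b*V = 0.016 * 65 = 1.04
c*V^2 = 0.00044 * 4225 = 1.859
R_per_t = 0.9 + 1.04 + 1.859 = 3.799 N/t
R_total = 3.799 * 80 = 303.92 N

303.92


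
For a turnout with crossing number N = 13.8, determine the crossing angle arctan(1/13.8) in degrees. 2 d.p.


1/N = 1/13.8 = 0.072464
angle = arctan(0.072464) = 0.072337 rad
angle = 0.072337 * 180/pi = 4.14 degrees

4.14


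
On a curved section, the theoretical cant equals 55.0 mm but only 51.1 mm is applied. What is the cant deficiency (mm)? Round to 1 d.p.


Cant deficiency = equilibrium cant - actual cant
CD = 55.0 - 51.1
CD = 3.9 mm

3.9


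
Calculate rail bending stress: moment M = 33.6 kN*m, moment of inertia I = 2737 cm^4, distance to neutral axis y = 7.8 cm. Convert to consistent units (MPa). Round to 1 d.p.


Convert units:
M = 33.6 kN*m = 33600000 N*mm
y = 7.8 cm = 78 mm
I = 2737 cm^4 = 27370000 mm^4
sigma = 33600000 * 78 / 27370000
sigma = 95.8 MPa

95.8


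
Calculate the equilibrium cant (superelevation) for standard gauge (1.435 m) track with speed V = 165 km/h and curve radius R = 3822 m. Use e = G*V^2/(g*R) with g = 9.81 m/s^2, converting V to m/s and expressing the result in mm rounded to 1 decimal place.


Convert speed: V = 165 / 3.6 = 45.8333 m/s
Apply formula: e = 1.435 * 45.8333^2 / (9.81 * 3822)
e = 1.435 * 2100.6944 / 37493.82
e = 0.0804 m = 80.4 mm

80.4


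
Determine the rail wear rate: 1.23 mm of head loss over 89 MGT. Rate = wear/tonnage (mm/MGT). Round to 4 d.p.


Wear rate = total wear / cumulative tonnage
Rate = 1.23 / 89
Rate = 0.0138 mm/MGT

0.0138


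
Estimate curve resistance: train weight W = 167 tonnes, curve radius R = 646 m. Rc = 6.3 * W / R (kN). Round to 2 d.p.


Rc = 6.3 * W / R
Rc = 6.3 * 167 / 646
Rc = 1052.1 / 646
Rc = 1.63 kN

1.63


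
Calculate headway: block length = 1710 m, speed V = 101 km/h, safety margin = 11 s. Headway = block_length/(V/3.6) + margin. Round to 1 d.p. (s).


V = 101 / 3.6 = 28.0556 m/s
Block traversal time = 1710 / 28.0556 = 60.9505 s
Headway = 60.9505 + 11
Headway = 72.0 s

72.0


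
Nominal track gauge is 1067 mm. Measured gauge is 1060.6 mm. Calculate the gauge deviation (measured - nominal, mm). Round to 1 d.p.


Deviation = measured - nominal
Deviation = 1060.6 - 1067
Deviation = -6.4 mm

-6.4


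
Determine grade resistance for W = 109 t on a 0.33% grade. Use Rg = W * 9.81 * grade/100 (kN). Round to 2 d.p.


Rg = W * 9.81 * grade / 100
Rg = 109 * 9.81 * 0.33 / 100
Rg = 1069.29 * 0.0033
Rg = 3.53 kN

3.53


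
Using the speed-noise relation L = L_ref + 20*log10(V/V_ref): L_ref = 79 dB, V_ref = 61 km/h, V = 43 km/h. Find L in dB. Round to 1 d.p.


V/V_ref = 43 / 61 = 0.704918
log10(0.704918) = -0.151861
20 * -0.151861 = -3.0372
L = 79 + -3.0372 = 76.0 dB

76.0


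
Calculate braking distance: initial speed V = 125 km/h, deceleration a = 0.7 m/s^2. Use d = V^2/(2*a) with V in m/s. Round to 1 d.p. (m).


Convert speed: V = 125 / 3.6 = 34.7222 m/s
V^2 = 1205.6327
d = 1205.6327 / (2 * 0.7)
d = 1205.6327 / 1.4
d = 861.2 m

861.2


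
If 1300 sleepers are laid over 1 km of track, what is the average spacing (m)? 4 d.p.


Spacing = 1000 m / number of sleepers
Spacing = 1000 / 1300
Spacing = 0.7692 m

0.7692


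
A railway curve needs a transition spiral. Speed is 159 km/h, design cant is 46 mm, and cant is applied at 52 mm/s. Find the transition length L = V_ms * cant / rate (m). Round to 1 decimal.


Convert speed: V = 159 / 3.6 = 44.1667 m/s
L = 44.1667 * 46 / 52
L = 2031.6667 / 52
L = 39.1 m

39.1


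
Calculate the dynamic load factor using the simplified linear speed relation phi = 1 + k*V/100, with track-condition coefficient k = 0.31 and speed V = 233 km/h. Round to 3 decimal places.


phi = 1 + k * V / 100
phi = 1 + 0.31 * 233 / 100
phi = 1 + 0.7223
phi = 1.722

1.722


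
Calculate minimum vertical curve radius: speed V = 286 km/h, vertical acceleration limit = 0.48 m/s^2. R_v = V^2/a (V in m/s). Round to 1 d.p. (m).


Convert speed: V = 286 / 3.6 = 79.4444 m/s
V^2 = 6311.4198 m^2/s^2
R_v = 6311.4198 / 0.48
R_v = 13148.8 m

13148.8


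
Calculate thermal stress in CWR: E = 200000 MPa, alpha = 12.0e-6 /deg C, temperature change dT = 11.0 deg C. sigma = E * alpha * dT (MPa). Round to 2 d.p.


sigma = E * alpha * dT
sigma = 200000 * 12.0e-6 * 11.0
sigma = 2.4 * 11.0
sigma = 26.40 MPa

26.40


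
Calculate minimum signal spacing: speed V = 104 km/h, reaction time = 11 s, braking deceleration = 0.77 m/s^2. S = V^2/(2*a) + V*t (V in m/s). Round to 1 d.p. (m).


V = 104 / 3.6 = 28.8889 m/s
Braking distance = 28.8889^2 / (2*0.77) = 541.9272 m
Sighting distance = 28.8889 * 11 = 317.7778 m
S = 541.9272 + 317.7778 = 859.7 m

859.7


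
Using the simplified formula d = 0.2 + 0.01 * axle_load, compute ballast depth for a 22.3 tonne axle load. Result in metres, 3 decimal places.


d = 0.2 + 0.01 * 22.3
d = 0.2 + 0.223
d = 0.423 m

0.423


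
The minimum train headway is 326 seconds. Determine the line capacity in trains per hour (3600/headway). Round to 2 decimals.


Capacity = 3600 / headway
Capacity = 3600 / 326
Capacity = 11.04 trains/hour

11.04


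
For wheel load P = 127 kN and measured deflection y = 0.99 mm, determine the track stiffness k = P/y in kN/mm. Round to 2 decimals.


Track stiffness k = P / y
k = 127 / 0.99
k = 128.28 kN/mm

128.28


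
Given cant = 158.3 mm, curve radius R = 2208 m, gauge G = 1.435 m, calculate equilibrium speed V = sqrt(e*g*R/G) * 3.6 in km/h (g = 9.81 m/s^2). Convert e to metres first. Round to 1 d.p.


Convert cant: e = 158.3 mm = 0.1583 m
V_ms = sqrt(0.1583 * 9.81 * 2208 / 1.435)
V_ms = sqrt(2389.445285) = 48.882 m/s
V = 48.882 * 3.6 = 176.0 km/h

176.0


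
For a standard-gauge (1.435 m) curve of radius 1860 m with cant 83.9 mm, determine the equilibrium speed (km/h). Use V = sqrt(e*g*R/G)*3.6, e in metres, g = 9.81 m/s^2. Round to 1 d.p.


Convert cant: e = 83.9 mm = 0.0839 m
V_ms = sqrt(0.0839 * 9.81 * 1860 / 1.435)
V_ms = sqrt(1066.822118) = 32.6622 m/s
V = 32.6622 * 3.6 = 117.6 km/h

117.6


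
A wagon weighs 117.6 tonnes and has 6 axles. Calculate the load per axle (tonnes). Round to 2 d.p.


Load per axle = total weight / number of axles
Load = 117.6 / 6
Load = 19.60 tonnes

19.60


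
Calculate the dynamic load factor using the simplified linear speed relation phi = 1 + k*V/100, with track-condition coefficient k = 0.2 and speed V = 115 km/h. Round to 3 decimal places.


phi = 1 + k * V / 100
phi = 1 + 0.2 * 115 / 100
phi = 1 + 0.23
phi = 1.230

1.230


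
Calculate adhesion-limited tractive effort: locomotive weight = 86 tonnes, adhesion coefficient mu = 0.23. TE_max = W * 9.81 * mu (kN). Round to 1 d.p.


TE_max = W * g * mu
TE_max = 86 * 9.81 * 0.23
TE_max = 843.66 * 0.23
TE_max = 194.0 kN

194.0


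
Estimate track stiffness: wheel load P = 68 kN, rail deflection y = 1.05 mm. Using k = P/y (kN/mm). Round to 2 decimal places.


Track stiffness k = P / y
k = 68 / 1.05
k = 64.76 kN/mm

64.76


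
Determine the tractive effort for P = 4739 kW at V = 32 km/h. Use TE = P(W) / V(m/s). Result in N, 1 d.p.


Convert: P = 4739 kW = 4739000 W
V = 32 / 3.6 = 8.8889 m/s
TE = 4739000 / 8.8889
TE = 533137.5 N

533137.5


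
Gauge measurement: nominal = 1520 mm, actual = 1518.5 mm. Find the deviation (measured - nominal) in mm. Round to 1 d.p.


Deviation = measured - nominal
Deviation = 1518.5 - 1520
Deviation = -1.5 mm

-1.5


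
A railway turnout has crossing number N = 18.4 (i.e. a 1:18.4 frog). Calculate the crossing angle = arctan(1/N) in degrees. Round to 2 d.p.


1/N = 1/18.4 = 0.054348
angle = arctan(0.054348) = 0.054294 rad
angle = 0.054294 * 180/pi = 3.11 degrees

3.11


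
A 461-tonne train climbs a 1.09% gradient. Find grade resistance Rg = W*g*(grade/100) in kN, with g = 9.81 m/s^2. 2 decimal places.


Rg = W * 9.81 * grade / 100
Rg = 461 * 9.81 * 1.09 / 100
Rg = 4522.41 * 0.0109
Rg = 49.29 kN

49.29


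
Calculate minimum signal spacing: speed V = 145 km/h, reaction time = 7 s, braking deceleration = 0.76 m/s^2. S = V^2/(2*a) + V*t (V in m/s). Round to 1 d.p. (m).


V = 145 / 3.6 = 40.2778 m/s
Braking distance = 40.2778^2 / (2*0.76) = 1067.3022 m
Sighting distance = 40.2778 * 7 = 281.9444 m
S = 1067.3022 + 281.9444 = 1349.2 m

1349.2


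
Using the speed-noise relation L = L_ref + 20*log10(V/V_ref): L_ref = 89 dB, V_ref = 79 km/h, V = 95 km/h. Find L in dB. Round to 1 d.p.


V/V_ref = 95 / 79 = 1.202532
log10(1.202532) = 0.080097
20 * 0.080097 = 1.6019
L = 89 + 1.6019 = 90.6 dB

90.6


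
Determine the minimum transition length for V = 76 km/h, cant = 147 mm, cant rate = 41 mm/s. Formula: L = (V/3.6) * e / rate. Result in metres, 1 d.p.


Convert speed: V = 76 / 3.6 = 21.1111 m/s
L = 21.1111 * 147 / 41
L = 3103.3333 / 41
L = 75.7 m

75.7


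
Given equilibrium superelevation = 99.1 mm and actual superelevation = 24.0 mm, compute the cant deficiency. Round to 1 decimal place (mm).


Cant deficiency = equilibrium cant - actual cant
CD = 99.1 - 24.0
CD = 75.1 mm

75.1
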